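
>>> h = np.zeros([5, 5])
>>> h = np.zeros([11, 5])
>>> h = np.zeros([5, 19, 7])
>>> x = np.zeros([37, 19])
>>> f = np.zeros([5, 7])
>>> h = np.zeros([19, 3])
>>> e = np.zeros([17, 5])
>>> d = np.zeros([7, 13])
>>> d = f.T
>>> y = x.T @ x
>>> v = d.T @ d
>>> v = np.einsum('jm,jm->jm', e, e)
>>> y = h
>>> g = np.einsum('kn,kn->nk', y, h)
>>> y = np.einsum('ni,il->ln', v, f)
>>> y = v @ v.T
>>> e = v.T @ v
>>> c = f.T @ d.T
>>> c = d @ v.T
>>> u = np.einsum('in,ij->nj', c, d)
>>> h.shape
(19, 3)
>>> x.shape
(37, 19)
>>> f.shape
(5, 7)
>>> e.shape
(5, 5)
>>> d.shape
(7, 5)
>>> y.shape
(17, 17)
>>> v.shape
(17, 5)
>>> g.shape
(3, 19)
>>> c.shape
(7, 17)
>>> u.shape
(17, 5)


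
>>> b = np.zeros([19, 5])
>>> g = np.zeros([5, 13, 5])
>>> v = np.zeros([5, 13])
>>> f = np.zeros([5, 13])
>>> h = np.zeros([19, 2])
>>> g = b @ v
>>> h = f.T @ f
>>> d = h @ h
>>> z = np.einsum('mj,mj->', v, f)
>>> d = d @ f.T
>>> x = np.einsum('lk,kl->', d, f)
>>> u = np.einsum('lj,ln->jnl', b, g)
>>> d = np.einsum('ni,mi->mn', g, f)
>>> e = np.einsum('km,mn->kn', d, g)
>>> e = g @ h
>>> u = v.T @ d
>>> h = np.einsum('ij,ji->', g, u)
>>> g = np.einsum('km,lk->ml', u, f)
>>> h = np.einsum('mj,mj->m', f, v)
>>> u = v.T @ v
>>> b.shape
(19, 5)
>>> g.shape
(19, 5)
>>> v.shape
(5, 13)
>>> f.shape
(5, 13)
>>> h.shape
(5,)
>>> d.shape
(5, 19)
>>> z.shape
()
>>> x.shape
()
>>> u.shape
(13, 13)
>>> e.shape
(19, 13)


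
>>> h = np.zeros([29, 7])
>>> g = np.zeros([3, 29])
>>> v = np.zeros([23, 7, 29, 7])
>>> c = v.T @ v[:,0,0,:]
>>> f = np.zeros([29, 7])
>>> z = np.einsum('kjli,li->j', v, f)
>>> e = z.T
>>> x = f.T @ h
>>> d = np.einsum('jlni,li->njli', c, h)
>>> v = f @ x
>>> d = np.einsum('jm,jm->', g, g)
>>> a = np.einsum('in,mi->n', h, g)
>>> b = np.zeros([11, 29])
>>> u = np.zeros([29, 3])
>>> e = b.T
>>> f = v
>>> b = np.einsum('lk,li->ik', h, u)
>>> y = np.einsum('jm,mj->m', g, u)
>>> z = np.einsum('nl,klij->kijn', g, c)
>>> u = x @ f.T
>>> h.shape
(29, 7)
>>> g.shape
(3, 29)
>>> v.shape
(29, 7)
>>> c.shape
(7, 29, 7, 7)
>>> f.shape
(29, 7)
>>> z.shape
(7, 7, 7, 3)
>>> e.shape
(29, 11)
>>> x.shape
(7, 7)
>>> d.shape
()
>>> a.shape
(7,)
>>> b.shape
(3, 7)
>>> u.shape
(7, 29)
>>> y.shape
(29,)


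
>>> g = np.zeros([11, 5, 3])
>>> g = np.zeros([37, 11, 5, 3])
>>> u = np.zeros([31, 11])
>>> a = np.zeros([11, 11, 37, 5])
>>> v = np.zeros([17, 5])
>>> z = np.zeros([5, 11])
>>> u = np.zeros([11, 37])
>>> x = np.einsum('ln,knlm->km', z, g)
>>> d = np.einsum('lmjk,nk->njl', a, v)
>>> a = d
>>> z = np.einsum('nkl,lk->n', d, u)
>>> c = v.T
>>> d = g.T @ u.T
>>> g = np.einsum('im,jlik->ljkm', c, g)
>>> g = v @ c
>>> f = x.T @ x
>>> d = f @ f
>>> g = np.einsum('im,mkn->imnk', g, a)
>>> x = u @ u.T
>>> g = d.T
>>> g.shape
(3, 3)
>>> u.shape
(11, 37)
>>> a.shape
(17, 37, 11)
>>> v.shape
(17, 5)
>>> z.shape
(17,)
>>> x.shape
(11, 11)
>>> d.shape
(3, 3)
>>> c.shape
(5, 17)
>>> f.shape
(3, 3)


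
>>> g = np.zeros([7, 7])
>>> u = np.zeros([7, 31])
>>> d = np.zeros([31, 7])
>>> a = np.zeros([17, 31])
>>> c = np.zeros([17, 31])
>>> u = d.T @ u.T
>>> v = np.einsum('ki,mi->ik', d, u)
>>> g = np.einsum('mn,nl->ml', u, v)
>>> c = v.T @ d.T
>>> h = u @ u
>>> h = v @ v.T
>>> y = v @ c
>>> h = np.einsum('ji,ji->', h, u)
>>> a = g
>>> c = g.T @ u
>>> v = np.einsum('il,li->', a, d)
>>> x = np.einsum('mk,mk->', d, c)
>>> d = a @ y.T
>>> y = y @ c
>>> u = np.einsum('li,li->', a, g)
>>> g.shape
(7, 31)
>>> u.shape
()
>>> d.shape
(7, 7)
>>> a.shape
(7, 31)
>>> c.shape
(31, 7)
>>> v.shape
()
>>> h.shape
()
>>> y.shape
(7, 7)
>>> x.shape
()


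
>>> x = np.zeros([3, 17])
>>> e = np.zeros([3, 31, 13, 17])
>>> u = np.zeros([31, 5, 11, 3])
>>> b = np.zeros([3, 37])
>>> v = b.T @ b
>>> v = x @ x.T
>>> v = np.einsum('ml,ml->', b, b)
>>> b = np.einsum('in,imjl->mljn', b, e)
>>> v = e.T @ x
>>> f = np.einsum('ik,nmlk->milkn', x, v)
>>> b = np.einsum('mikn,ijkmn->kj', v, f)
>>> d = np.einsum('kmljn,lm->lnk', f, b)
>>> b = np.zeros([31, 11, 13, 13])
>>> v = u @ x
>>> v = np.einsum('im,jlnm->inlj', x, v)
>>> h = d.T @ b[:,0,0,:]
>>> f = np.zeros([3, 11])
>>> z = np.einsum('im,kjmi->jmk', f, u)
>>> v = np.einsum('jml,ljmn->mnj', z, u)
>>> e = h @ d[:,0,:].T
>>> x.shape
(3, 17)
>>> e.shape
(13, 17, 31)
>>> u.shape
(31, 5, 11, 3)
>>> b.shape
(31, 11, 13, 13)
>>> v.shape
(11, 3, 5)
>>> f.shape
(3, 11)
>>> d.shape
(31, 17, 13)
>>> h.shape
(13, 17, 13)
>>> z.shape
(5, 11, 31)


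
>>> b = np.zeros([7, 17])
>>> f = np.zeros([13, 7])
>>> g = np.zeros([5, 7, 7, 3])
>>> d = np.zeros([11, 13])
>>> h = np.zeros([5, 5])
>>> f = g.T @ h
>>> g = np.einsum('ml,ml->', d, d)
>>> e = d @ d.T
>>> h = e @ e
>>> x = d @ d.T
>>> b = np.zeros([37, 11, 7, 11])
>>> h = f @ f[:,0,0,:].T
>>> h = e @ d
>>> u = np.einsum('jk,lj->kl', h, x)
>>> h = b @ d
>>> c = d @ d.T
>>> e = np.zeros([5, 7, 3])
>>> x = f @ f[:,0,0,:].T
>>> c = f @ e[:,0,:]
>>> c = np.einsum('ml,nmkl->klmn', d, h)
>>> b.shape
(37, 11, 7, 11)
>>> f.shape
(3, 7, 7, 5)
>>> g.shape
()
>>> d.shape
(11, 13)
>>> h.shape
(37, 11, 7, 13)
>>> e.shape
(5, 7, 3)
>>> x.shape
(3, 7, 7, 3)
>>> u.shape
(13, 11)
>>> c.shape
(7, 13, 11, 37)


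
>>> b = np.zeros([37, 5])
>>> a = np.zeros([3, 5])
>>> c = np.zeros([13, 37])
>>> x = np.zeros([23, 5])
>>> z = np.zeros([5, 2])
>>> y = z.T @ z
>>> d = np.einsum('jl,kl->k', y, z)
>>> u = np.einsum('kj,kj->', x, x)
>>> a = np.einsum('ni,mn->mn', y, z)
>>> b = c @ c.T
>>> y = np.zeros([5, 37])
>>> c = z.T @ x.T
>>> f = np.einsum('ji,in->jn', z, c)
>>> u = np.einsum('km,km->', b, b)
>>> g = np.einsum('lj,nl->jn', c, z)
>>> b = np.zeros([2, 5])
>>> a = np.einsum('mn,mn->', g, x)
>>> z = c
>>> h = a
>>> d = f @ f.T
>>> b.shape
(2, 5)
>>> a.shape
()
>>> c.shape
(2, 23)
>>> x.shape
(23, 5)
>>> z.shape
(2, 23)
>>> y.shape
(5, 37)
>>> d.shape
(5, 5)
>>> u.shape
()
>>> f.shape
(5, 23)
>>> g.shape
(23, 5)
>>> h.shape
()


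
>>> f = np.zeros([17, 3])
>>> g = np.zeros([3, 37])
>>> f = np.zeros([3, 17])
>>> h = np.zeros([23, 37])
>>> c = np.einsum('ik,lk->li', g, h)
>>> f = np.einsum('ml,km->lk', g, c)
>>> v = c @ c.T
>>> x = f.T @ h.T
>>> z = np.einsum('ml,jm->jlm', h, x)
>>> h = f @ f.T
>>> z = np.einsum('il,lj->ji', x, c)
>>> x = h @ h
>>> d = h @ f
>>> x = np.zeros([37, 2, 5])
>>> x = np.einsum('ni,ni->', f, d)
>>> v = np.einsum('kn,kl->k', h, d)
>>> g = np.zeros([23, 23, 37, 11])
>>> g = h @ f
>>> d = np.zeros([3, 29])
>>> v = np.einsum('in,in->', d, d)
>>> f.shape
(37, 23)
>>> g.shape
(37, 23)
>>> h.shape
(37, 37)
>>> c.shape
(23, 3)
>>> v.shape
()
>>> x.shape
()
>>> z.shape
(3, 23)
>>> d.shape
(3, 29)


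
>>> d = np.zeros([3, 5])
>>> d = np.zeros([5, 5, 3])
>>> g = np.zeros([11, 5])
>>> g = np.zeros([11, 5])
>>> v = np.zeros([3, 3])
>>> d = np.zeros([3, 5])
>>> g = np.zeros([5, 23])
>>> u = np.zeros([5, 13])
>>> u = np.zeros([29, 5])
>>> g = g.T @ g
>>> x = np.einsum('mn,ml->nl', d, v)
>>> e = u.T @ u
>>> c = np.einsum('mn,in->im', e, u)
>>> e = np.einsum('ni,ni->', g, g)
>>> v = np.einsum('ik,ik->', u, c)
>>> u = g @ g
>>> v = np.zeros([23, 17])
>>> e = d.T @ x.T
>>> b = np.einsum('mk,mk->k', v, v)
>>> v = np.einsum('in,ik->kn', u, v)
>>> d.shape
(3, 5)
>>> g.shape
(23, 23)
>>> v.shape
(17, 23)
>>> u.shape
(23, 23)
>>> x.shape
(5, 3)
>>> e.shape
(5, 5)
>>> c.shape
(29, 5)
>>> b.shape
(17,)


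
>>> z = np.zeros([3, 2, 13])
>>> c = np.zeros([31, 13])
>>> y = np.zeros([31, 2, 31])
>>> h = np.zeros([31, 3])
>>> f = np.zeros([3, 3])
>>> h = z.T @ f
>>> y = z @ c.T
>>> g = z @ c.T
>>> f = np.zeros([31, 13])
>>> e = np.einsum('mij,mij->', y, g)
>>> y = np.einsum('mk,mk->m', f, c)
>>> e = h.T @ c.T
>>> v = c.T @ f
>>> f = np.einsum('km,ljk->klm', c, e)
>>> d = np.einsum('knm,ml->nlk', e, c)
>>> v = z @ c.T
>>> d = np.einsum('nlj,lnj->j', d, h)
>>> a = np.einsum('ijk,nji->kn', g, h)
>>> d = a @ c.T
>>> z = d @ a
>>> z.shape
(31, 13)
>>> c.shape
(31, 13)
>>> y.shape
(31,)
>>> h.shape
(13, 2, 3)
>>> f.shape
(31, 3, 13)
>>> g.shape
(3, 2, 31)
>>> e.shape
(3, 2, 31)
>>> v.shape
(3, 2, 31)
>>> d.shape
(31, 31)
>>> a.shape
(31, 13)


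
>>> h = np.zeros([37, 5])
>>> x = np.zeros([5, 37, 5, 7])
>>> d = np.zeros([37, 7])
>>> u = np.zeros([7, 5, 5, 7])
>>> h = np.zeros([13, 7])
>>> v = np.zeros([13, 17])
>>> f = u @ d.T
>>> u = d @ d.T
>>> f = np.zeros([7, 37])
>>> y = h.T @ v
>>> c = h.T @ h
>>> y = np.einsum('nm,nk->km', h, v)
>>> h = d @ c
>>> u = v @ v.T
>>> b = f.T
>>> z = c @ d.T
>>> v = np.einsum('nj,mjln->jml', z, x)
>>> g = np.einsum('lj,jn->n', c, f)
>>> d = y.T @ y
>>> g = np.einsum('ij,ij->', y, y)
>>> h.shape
(37, 7)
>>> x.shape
(5, 37, 5, 7)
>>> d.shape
(7, 7)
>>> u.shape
(13, 13)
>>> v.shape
(37, 5, 5)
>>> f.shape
(7, 37)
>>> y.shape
(17, 7)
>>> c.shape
(7, 7)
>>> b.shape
(37, 7)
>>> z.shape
(7, 37)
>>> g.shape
()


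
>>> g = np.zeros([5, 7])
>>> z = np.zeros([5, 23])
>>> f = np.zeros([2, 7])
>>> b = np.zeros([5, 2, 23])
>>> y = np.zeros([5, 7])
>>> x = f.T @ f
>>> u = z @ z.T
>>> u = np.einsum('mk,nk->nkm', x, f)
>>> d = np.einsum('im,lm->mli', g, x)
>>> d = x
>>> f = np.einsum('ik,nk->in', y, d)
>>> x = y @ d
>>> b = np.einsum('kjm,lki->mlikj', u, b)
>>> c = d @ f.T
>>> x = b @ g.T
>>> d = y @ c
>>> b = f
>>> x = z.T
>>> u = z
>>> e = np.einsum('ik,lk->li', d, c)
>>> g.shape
(5, 7)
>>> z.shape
(5, 23)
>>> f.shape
(5, 7)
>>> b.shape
(5, 7)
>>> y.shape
(5, 7)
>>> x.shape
(23, 5)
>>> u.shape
(5, 23)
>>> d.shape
(5, 5)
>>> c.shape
(7, 5)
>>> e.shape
(7, 5)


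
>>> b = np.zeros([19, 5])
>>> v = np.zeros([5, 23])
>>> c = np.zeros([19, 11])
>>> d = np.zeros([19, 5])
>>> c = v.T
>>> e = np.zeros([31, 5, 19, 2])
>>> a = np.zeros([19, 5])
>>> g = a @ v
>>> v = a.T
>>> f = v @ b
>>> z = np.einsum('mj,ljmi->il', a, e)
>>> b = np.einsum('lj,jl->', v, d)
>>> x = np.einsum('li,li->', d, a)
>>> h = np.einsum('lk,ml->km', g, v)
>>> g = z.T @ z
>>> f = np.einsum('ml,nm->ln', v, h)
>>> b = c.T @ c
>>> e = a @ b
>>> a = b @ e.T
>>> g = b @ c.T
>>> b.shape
(5, 5)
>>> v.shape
(5, 19)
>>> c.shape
(23, 5)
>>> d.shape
(19, 5)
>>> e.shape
(19, 5)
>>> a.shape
(5, 19)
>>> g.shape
(5, 23)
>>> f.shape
(19, 23)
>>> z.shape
(2, 31)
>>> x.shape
()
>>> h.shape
(23, 5)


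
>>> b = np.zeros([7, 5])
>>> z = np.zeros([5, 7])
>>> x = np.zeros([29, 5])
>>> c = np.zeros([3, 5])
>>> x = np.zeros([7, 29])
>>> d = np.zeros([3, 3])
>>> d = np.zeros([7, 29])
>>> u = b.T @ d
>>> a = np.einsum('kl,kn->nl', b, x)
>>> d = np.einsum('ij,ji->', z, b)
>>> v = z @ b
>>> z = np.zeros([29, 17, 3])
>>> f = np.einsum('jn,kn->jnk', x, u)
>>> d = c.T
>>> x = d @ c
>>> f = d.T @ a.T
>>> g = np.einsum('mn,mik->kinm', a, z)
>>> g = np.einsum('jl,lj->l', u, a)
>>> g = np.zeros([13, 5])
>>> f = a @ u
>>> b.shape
(7, 5)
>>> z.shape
(29, 17, 3)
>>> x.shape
(5, 5)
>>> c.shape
(3, 5)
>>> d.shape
(5, 3)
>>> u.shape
(5, 29)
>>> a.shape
(29, 5)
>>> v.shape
(5, 5)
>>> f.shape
(29, 29)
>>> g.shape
(13, 5)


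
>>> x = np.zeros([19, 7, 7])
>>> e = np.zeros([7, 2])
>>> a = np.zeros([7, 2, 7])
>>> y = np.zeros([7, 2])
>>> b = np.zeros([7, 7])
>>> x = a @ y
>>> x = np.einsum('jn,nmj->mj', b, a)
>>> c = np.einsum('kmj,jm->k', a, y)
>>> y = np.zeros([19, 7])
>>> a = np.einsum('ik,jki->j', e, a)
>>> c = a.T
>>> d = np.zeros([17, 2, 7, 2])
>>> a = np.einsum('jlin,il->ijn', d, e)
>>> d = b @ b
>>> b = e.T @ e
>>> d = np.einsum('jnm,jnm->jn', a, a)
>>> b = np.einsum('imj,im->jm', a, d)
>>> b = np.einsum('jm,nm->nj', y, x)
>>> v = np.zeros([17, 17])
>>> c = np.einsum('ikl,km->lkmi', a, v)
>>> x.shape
(2, 7)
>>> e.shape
(7, 2)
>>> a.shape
(7, 17, 2)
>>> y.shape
(19, 7)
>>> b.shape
(2, 19)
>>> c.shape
(2, 17, 17, 7)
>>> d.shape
(7, 17)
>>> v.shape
(17, 17)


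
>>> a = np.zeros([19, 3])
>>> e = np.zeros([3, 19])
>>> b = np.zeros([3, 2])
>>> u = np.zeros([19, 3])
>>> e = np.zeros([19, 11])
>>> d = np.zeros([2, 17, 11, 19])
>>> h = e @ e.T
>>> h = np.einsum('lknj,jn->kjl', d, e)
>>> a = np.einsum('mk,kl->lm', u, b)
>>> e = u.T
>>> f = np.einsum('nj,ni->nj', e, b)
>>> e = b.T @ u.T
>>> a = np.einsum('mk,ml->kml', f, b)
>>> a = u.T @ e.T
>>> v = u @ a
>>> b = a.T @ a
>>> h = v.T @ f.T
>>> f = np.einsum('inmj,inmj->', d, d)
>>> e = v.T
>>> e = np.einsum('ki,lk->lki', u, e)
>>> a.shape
(3, 2)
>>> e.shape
(2, 19, 3)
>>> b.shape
(2, 2)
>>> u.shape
(19, 3)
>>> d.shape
(2, 17, 11, 19)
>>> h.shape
(2, 3)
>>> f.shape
()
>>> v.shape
(19, 2)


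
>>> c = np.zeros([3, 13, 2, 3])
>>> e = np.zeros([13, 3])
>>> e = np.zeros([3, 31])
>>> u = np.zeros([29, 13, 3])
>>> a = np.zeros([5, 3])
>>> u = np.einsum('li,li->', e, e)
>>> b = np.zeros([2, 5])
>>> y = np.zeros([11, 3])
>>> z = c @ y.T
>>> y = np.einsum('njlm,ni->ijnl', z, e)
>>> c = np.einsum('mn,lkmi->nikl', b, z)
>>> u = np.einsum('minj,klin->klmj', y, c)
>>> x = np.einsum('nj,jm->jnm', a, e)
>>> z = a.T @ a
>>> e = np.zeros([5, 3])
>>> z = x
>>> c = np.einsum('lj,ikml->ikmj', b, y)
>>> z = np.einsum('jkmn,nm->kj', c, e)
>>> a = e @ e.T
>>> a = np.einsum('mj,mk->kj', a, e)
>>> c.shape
(31, 13, 3, 5)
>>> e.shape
(5, 3)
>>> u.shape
(5, 11, 31, 2)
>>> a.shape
(3, 5)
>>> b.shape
(2, 5)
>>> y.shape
(31, 13, 3, 2)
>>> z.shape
(13, 31)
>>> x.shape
(3, 5, 31)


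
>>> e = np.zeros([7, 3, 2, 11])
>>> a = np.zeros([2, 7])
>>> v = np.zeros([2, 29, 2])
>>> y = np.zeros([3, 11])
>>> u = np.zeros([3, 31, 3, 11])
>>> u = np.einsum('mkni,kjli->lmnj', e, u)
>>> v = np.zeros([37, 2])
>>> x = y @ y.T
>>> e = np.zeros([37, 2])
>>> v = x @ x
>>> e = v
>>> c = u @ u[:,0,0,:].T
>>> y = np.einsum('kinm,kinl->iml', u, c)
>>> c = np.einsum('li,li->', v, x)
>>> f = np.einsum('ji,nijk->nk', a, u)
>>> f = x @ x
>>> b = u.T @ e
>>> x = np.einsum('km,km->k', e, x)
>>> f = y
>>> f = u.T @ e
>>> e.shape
(3, 3)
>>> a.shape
(2, 7)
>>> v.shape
(3, 3)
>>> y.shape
(7, 31, 3)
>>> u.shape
(3, 7, 2, 31)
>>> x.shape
(3,)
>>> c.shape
()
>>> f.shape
(31, 2, 7, 3)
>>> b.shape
(31, 2, 7, 3)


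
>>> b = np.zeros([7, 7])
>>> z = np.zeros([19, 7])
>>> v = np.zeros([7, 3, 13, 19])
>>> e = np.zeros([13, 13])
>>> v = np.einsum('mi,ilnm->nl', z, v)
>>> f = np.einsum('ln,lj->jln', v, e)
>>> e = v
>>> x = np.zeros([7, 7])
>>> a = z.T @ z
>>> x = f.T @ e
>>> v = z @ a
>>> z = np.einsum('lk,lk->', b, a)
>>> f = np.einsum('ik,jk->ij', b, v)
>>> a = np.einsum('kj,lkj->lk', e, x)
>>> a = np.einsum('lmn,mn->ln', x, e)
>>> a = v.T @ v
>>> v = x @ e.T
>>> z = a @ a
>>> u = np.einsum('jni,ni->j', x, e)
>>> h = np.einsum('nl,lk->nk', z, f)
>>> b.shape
(7, 7)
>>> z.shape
(7, 7)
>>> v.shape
(3, 13, 13)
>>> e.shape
(13, 3)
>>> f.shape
(7, 19)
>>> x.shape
(3, 13, 3)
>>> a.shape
(7, 7)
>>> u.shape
(3,)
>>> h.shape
(7, 19)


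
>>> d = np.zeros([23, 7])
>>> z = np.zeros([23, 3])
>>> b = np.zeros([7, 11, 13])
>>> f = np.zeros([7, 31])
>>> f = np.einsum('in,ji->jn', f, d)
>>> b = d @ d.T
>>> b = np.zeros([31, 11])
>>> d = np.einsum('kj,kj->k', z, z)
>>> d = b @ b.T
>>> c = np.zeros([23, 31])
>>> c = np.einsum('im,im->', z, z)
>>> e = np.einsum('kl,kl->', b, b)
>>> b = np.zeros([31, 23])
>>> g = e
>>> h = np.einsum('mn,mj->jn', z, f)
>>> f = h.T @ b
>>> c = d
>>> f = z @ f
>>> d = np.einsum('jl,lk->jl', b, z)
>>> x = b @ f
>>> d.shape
(31, 23)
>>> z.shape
(23, 3)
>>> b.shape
(31, 23)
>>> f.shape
(23, 23)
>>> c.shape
(31, 31)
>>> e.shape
()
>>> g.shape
()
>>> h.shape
(31, 3)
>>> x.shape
(31, 23)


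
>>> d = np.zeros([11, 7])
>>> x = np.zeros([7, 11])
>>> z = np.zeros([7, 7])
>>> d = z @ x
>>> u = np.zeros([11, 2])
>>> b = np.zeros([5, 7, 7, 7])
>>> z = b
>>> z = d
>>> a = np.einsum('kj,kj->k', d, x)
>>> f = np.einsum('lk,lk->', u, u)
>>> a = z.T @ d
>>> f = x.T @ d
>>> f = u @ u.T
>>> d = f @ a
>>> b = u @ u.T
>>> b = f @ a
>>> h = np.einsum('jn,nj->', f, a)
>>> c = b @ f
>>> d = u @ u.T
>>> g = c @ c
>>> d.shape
(11, 11)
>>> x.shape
(7, 11)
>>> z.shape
(7, 11)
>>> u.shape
(11, 2)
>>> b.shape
(11, 11)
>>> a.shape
(11, 11)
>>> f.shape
(11, 11)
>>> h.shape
()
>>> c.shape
(11, 11)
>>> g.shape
(11, 11)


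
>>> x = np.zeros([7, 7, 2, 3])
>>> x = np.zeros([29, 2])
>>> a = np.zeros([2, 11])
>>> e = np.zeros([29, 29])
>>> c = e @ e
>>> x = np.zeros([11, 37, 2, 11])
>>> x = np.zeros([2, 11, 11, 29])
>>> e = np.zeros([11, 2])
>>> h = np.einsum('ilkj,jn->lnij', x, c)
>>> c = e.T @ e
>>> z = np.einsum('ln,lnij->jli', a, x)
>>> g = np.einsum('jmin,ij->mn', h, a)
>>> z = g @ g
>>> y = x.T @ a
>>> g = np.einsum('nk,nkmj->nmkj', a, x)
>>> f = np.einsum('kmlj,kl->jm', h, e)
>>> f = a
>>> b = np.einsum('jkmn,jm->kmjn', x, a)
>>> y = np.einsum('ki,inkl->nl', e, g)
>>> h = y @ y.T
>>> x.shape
(2, 11, 11, 29)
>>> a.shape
(2, 11)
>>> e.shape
(11, 2)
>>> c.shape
(2, 2)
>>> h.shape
(11, 11)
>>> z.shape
(29, 29)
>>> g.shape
(2, 11, 11, 29)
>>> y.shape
(11, 29)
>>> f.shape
(2, 11)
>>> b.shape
(11, 11, 2, 29)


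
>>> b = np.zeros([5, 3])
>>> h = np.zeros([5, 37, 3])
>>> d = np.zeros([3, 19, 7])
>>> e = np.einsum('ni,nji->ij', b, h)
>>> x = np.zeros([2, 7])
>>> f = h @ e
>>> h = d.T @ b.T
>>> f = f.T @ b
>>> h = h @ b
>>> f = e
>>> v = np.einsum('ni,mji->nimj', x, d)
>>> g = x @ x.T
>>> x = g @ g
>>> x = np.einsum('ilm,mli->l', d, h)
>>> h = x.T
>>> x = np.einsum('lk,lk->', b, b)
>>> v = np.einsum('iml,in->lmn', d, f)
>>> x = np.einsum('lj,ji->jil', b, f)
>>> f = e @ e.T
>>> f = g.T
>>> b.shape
(5, 3)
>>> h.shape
(19,)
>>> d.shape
(3, 19, 7)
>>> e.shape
(3, 37)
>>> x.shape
(3, 37, 5)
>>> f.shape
(2, 2)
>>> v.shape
(7, 19, 37)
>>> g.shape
(2, 2)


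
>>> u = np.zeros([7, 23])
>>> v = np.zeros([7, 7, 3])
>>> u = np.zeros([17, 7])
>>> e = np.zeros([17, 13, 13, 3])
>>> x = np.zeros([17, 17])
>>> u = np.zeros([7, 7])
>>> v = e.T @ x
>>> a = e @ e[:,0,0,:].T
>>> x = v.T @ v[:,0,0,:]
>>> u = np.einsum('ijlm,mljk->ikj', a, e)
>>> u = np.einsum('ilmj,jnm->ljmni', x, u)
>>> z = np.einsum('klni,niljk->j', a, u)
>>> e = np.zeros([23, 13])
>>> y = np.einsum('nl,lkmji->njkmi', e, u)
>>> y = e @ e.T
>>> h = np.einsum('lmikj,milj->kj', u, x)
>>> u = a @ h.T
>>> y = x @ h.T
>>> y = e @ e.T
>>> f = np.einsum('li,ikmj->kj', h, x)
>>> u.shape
(17, 13, 13, 3)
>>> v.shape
(3, 13, 13, 17)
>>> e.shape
(23, 13)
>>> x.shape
(17, 13, 13, 17)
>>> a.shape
(17, 13, 13, 17)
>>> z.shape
(3,)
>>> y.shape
(23, 23)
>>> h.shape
(3, 17)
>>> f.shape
(13, 17)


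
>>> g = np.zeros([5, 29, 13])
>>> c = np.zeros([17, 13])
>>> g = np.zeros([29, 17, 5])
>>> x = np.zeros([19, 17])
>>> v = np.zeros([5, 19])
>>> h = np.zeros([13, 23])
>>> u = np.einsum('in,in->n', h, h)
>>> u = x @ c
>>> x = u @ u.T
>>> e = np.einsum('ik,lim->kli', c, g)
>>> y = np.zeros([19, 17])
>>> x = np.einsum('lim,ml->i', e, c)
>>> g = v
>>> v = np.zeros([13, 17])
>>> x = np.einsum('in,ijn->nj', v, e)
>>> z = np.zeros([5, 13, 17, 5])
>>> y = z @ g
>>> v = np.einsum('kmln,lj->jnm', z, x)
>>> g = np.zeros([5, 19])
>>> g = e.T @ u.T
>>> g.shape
(17, 29, 19)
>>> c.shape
(17, 13)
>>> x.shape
(17, 29)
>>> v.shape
(29, 5, 13)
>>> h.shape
(13, 23)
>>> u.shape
(19, 13)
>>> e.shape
(13, 29, 17)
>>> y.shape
(5, 13, 17, 19)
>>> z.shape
(5, 13, 17, 5)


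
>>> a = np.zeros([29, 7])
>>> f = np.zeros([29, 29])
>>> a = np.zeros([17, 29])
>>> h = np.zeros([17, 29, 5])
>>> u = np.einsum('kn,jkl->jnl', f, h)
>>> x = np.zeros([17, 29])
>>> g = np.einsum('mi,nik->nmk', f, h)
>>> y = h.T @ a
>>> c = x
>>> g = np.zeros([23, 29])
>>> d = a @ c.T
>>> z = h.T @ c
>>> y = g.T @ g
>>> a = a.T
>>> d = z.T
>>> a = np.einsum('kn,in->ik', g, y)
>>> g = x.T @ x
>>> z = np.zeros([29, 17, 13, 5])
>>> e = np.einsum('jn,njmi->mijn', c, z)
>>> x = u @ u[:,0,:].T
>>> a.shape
(29, 23)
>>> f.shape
(29, 29)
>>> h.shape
(17, 29, 5)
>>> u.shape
(17, 29, 5)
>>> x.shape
(17, 29, 17)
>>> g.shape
(29, 29)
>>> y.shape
(29, 29)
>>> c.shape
(17, 29)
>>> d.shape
(29, 29, 5)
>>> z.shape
(29, 17, 13, 5)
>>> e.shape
(13, 5, 17, 29)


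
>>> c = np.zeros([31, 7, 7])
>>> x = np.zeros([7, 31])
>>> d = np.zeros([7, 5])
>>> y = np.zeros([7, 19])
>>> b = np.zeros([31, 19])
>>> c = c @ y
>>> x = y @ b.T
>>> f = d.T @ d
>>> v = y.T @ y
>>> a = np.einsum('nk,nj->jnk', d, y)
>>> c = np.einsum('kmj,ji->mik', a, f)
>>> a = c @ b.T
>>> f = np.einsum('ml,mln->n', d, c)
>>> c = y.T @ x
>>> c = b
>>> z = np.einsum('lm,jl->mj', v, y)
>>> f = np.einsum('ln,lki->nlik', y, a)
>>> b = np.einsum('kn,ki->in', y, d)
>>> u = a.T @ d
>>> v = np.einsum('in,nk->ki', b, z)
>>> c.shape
(31, 19)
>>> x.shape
(7, 31)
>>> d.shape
(7, 5)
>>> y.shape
(7, 19)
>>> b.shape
(5, 19)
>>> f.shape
(19, 7, 31, 5)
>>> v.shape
(7, 5)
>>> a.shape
(7, 5, 31)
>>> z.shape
(19, 7)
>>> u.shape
(31, 5, 5)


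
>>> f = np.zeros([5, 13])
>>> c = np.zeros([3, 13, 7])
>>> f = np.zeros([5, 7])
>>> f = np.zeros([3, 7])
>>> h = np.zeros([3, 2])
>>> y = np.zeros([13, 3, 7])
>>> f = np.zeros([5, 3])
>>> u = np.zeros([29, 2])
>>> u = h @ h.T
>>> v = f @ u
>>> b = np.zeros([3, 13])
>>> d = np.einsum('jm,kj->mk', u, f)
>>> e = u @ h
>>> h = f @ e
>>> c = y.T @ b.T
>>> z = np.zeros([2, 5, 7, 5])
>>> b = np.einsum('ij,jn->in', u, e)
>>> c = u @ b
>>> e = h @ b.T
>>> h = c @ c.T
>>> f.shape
(5, 3)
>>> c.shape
(3, 2)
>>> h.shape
(3, 3)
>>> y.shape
(13, 3, 7)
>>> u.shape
(3, 3)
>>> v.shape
(5, 3)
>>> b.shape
(3, 2)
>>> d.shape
(3, 5)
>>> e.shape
(5, 3)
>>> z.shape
(2, 5, 7, 5)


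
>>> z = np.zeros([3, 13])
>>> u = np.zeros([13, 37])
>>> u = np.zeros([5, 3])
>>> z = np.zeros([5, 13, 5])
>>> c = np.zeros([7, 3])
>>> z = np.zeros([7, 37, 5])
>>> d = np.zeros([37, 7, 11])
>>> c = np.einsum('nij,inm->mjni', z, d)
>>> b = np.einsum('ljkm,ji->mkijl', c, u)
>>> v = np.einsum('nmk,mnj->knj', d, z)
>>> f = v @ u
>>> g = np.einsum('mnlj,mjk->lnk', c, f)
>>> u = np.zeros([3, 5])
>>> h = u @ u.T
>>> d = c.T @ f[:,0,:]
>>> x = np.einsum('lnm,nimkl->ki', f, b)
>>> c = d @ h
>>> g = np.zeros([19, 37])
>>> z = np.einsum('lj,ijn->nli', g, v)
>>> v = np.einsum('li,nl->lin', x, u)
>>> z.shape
(5, 19, 11)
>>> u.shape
(3, 5)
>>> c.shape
(37, 7, 5, 3)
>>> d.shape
(37, 7, 5, 3)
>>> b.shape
(37, 7, 3, 5, 11)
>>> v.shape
(5, 7, 3)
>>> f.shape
(11, 37, 3)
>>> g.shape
(19, 37)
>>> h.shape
(3, 3)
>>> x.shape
(5, 7)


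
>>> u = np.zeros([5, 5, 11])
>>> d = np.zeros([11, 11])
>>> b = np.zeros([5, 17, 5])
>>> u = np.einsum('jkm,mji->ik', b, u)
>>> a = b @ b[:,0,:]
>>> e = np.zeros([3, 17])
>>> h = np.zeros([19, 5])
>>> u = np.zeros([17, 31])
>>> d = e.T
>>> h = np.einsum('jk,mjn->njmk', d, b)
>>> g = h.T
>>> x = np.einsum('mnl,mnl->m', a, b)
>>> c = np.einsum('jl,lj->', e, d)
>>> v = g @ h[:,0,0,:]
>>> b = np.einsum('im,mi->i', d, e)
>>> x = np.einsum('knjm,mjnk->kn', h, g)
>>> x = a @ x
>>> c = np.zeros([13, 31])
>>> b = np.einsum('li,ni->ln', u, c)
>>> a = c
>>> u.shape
(17, 31)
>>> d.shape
(17, 3)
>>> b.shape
(17, 13)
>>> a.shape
(13, 31)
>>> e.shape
(3, 17)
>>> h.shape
(5, 17, 5, 3)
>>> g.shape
(3, 5, 17, 5)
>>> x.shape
(5, 17, 17)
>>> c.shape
(13, 31)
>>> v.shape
(3, 5, 17, 3)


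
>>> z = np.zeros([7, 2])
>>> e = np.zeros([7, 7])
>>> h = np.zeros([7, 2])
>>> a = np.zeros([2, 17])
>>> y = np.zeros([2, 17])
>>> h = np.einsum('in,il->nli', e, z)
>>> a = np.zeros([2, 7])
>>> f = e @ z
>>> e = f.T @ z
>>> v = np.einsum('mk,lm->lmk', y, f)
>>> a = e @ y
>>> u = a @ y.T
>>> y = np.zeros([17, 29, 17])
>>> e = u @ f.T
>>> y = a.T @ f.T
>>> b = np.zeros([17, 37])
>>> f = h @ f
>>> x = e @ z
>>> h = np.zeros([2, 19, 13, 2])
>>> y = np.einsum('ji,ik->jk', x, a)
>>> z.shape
(7, 2)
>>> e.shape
(2, 7)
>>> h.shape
(2, 19, 13, 2)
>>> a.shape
(2, 17)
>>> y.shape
(2, 17)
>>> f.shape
(7, 2, 2)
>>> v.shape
(7, 2, 17)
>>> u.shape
(2, 2)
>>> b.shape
(17, 37)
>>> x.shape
(2, 2)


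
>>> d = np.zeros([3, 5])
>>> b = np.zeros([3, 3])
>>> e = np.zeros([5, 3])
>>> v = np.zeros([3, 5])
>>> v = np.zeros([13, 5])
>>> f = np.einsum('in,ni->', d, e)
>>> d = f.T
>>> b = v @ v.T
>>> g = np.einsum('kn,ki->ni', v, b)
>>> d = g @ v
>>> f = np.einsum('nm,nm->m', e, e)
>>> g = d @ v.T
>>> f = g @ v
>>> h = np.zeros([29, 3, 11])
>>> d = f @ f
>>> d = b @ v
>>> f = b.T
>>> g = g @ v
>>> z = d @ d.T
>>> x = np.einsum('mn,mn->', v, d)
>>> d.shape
(13, 5)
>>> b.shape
(13, 13)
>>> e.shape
(5, 3)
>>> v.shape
(13, 5)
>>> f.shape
(13, 13)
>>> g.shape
(5, 5)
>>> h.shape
(29, 3, 11)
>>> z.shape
(13, 13)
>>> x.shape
()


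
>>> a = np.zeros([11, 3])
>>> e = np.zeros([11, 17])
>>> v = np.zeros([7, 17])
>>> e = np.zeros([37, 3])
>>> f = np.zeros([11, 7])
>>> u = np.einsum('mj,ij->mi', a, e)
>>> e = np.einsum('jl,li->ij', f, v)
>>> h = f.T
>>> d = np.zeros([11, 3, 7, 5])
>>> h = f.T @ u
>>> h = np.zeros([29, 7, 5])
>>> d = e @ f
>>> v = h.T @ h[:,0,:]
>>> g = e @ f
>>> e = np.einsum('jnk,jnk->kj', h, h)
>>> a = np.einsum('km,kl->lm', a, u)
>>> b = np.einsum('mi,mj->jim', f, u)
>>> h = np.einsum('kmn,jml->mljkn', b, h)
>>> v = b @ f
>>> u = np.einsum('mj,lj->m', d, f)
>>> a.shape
(37, 3)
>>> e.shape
(5, 29)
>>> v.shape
(37, 7, 7)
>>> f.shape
(11, 7)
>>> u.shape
(17,)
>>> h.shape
(7, 5, 29, 37, 11)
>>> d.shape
(17, 7)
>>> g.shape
(17, 7)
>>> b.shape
(37, 7, 11)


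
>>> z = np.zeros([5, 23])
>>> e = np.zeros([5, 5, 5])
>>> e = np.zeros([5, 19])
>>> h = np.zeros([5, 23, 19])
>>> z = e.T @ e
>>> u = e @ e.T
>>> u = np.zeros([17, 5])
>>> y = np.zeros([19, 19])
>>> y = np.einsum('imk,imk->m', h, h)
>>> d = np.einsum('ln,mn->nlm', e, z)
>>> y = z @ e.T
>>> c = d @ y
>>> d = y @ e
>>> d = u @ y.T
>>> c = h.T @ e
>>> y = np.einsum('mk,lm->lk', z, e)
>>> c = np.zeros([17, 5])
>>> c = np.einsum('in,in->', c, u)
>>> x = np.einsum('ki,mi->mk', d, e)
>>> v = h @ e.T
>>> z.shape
(19, 19)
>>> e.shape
(5, 19)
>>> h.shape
(5, 23, 19)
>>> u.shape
(17, 5)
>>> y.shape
(5, 19)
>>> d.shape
(17, 19)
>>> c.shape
()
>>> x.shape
(5, 17)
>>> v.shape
(5, 23, 5)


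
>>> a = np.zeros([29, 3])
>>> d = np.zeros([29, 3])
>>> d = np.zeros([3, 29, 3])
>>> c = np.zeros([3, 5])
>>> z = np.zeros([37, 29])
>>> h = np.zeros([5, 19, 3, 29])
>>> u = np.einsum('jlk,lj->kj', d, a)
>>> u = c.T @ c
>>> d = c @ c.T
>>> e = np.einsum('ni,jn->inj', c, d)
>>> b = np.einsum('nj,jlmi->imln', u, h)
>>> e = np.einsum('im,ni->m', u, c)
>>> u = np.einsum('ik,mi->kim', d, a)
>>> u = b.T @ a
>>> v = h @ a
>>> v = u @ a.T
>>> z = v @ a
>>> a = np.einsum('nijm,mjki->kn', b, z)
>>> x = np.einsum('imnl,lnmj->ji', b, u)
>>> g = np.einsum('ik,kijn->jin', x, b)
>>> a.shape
(3, 29)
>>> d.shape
(3, 3)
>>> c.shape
(3, 5)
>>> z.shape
(5, 19, 3, 3)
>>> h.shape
(5, 19, 3, 29)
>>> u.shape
(5, 19, 3, 3)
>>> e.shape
(5,)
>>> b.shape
(29, 3, 19, 5)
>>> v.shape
(5, 19, 3, 29)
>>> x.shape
(3, 29)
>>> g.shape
(19, 3, 5)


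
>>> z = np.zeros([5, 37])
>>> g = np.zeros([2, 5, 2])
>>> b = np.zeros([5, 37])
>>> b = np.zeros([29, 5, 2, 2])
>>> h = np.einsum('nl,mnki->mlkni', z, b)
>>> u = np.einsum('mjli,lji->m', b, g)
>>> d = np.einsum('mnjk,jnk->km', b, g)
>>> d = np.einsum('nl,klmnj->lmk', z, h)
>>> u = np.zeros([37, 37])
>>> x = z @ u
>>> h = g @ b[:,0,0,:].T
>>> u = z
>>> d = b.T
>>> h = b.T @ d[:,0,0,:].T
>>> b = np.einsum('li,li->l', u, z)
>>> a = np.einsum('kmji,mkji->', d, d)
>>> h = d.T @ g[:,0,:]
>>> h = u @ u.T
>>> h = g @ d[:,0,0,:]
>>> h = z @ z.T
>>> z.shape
(5, 37)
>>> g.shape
(2, 5, 2)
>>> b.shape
(5,)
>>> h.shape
(5, 5)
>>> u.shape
(5, 37)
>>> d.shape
(2, 2, 5, 29)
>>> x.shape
(5, 37)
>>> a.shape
()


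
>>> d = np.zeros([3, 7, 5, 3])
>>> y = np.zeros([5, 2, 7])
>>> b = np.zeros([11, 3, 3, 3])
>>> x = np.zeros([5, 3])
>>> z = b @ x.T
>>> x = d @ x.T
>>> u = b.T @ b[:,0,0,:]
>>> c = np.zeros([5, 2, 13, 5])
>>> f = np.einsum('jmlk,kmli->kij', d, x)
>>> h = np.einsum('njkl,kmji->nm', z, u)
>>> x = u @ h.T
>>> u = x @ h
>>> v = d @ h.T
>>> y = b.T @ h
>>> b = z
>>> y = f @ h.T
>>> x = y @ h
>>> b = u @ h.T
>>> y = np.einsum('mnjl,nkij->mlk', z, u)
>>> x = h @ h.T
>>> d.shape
(3, 7, 5, 3)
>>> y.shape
(11, 5, 3)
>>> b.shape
(3, 3, 3, 11)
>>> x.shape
(11, 11)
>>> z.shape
(11, 3, 3, 5)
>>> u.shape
(3, 3, 3, 3)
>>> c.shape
(5, 2, 13, 5)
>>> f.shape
(3, 5, 3)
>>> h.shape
(11, 3)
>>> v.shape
(3, 7, 5, 11)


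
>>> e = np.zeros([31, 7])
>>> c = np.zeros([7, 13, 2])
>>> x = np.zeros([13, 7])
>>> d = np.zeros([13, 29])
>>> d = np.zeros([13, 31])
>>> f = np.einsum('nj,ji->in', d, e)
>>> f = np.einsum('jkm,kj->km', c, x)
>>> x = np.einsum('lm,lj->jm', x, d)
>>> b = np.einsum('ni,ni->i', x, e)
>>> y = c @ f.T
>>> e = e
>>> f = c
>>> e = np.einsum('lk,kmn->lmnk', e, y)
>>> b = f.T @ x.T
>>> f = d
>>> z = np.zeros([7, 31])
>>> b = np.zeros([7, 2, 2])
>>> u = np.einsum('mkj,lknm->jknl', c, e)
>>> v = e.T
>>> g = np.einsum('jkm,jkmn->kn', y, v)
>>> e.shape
(31, 13, 13, 7)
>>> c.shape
(7, 13, 2)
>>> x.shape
(31, 7)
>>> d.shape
(13, 31)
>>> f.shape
(13, 31)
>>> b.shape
(7, 2, 2)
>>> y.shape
(7, 13, 13)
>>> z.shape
(7, 31)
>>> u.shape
(2, 13, 13, 31)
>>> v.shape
(7, 13, 13, 31)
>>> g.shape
(13, 31)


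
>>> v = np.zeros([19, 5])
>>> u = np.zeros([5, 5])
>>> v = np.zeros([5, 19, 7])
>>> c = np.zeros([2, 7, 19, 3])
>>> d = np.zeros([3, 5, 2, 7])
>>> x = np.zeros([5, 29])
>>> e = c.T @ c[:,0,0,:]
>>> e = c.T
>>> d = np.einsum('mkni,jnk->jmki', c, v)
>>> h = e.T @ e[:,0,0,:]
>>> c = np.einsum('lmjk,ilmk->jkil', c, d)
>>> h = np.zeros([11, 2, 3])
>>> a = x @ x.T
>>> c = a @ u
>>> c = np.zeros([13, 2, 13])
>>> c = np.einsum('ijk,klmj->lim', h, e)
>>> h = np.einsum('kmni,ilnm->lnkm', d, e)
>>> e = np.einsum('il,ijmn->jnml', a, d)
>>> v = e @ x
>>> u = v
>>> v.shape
(2, 3, 7, 29)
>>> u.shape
(2, 3, 7, 29)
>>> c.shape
(19, 11, 7)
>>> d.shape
(5, 2, 7, 3)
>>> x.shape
(5, 29)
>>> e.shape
(2, 3, 7, 5)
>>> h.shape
(19, 7, 5, 2)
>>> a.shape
(5, 5)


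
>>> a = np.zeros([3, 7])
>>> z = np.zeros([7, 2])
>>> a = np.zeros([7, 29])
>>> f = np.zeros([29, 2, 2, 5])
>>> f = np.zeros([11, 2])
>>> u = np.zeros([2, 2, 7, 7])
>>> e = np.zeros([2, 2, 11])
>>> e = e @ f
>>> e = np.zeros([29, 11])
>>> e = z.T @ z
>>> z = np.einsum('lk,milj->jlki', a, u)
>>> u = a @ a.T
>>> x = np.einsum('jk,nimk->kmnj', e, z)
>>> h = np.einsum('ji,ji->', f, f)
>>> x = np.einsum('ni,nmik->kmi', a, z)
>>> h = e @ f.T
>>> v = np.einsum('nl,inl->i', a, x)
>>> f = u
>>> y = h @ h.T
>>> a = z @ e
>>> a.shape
(7, 7, 29, 2)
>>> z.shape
(7, 7, 29, 2)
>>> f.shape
(7, 7)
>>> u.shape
(7, 7)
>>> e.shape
(2, 2)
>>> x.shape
(2, 7, 29)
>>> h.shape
(2, 11)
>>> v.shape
(2,)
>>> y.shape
(2, 2)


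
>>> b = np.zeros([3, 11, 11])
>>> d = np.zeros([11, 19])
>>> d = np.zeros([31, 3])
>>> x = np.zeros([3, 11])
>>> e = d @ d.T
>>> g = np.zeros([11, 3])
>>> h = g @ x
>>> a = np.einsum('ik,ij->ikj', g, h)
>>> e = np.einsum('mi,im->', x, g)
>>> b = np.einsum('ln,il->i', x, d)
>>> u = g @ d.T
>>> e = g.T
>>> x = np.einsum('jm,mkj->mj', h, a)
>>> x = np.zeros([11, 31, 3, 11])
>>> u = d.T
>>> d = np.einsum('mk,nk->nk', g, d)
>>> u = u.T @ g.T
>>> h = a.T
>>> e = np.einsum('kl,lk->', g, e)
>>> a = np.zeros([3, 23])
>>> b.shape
(31,)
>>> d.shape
(31, 3)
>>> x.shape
(11, 31, 3, 11)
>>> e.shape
()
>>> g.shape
(11, 3)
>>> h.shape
(11, 3, 11)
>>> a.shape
(3, 23)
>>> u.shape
(31, 11)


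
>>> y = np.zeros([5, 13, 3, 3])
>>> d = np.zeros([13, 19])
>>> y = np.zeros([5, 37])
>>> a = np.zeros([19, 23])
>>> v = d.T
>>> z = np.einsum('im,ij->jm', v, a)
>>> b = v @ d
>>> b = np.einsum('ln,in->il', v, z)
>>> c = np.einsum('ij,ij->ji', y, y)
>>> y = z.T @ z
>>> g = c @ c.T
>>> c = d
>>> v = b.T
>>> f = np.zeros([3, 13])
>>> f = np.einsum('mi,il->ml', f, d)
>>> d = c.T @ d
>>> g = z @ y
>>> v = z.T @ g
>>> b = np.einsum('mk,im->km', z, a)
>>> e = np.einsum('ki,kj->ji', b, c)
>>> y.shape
(13, 13)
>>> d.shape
(19, 19)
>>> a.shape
(19, 23)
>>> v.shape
(13, 13)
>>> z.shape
(23, 13)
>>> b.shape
(13, 23)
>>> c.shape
(13, 19)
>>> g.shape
(23, 13)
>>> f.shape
(3, 19)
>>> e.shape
(19, 23)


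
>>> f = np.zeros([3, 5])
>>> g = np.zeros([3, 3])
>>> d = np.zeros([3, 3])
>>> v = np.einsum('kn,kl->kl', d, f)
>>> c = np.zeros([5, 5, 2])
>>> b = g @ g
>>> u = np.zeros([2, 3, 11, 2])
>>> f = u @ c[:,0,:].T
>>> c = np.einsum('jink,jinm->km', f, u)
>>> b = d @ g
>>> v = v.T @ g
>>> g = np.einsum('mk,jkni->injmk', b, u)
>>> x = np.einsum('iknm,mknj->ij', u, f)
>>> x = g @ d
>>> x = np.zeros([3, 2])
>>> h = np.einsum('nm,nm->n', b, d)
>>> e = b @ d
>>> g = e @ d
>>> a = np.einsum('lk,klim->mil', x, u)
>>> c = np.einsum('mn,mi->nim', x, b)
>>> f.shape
(2, 3, 11, 5)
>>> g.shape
(3, 3)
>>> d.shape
(3, 3)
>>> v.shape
(5, 3)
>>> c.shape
(2, 3, 3)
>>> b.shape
(3, 3)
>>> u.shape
(2, 3, 11, 2)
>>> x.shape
(3, 2)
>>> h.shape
(3,)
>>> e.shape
(3, 3)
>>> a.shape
(2, 11, 3)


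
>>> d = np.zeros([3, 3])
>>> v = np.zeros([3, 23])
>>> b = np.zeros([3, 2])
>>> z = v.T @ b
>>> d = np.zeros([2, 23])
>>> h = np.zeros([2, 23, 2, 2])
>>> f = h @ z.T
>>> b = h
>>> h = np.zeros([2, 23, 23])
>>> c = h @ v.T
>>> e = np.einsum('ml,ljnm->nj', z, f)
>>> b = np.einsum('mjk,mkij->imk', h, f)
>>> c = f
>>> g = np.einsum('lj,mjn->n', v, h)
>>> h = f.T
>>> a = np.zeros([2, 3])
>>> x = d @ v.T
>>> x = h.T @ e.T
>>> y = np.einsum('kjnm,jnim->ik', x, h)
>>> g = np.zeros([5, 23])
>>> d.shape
(2, 23)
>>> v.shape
(3, 23)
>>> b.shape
(2, 2, 23)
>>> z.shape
(23, 2)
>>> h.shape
(23, 2, 23, 2)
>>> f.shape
(2, 23, 2, 23)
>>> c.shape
(2, 23, 2, 23)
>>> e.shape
(2, 23)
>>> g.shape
(5, 23)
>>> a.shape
(2, 3)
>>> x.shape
(2, 23, 2, 2)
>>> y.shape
(23, 2)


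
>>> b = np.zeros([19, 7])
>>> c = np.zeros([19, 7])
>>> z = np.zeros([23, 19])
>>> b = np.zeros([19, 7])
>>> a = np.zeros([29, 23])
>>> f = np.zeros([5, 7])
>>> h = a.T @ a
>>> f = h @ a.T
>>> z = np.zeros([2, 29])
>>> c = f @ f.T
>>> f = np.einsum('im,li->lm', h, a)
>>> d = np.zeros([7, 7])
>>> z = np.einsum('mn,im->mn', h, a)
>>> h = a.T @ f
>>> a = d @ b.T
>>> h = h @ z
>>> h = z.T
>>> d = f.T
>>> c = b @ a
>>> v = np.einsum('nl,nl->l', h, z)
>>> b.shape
(19, 7)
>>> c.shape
(19, 19)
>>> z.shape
(23, 23)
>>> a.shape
(7, 19)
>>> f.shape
(29, 23)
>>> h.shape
(23, 23)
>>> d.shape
(23, 29)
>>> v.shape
(23,)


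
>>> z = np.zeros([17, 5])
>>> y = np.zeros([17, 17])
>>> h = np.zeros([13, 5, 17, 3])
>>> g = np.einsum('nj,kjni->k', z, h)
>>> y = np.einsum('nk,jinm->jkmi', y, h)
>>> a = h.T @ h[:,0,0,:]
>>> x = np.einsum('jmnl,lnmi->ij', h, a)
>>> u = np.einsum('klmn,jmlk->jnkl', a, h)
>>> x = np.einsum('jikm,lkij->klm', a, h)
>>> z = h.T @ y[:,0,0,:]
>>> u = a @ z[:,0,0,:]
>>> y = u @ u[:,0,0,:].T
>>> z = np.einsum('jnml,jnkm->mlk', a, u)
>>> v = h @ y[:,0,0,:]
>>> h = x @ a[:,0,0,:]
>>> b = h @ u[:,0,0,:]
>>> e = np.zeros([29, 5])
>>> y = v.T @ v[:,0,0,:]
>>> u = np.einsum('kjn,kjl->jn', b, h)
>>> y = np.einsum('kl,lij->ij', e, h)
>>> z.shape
(5, 3, 5)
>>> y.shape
(13, 3)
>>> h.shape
(5, 13, 3)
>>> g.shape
(13,)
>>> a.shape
(3, 17, 5, 3)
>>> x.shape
(5, 13, 3)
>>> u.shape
(13, 5)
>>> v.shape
(13, 5, 17, 3)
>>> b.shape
(5, 13, 5)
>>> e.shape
(29, 5)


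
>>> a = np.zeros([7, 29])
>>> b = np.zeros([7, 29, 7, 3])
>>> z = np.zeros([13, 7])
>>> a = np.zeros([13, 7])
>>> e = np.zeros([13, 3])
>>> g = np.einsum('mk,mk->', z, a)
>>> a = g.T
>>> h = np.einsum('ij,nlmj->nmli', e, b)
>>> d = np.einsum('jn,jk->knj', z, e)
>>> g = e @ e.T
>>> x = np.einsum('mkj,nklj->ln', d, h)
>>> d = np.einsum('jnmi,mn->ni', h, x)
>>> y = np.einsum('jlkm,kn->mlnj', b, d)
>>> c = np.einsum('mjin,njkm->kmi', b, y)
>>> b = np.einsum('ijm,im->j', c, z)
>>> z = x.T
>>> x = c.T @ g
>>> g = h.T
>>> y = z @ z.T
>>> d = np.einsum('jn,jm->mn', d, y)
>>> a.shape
()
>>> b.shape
(7,)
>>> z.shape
(7, 29)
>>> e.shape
(13, 3)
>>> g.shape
(13, 29, 7, 7)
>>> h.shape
(7, 7, 29, 13)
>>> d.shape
(7, 13)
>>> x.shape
(7, 7, 13)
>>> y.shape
(7, 7)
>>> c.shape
(13, 7, 7)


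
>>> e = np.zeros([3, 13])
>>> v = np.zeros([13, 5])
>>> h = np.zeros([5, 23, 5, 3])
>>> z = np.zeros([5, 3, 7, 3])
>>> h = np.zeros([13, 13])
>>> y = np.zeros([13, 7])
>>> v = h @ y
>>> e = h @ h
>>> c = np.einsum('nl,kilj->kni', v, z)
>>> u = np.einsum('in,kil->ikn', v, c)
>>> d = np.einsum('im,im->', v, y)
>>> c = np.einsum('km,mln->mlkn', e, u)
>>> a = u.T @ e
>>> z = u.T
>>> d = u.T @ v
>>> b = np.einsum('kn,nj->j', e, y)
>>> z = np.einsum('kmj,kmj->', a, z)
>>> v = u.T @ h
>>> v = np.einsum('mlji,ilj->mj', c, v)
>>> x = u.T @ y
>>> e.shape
(13, 13)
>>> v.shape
(13, 13)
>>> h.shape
(13, 13)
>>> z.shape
()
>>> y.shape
(13, 7)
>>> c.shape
(13, 5, 13, 7)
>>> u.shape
(13, 5, 7)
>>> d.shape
(7, 5, 7)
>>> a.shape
(7, 5, 13)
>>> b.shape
(7,)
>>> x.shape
(7, 5, 7)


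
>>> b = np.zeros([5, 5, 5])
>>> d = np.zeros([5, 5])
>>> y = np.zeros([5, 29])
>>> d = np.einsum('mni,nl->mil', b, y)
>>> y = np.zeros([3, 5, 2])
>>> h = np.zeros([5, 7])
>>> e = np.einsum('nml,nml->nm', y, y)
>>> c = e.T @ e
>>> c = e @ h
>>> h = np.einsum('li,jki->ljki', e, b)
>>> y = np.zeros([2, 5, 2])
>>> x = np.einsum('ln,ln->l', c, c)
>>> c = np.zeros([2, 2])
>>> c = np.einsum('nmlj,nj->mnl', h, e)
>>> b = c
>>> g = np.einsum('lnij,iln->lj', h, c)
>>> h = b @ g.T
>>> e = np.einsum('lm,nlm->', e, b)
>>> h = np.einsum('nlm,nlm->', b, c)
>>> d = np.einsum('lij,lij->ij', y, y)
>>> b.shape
(5, 3, 5)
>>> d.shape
(5, 2)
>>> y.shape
(2, 5, 2)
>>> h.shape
()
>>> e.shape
()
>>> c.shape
(5, 3, 5)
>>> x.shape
(3,)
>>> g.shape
(3, 5)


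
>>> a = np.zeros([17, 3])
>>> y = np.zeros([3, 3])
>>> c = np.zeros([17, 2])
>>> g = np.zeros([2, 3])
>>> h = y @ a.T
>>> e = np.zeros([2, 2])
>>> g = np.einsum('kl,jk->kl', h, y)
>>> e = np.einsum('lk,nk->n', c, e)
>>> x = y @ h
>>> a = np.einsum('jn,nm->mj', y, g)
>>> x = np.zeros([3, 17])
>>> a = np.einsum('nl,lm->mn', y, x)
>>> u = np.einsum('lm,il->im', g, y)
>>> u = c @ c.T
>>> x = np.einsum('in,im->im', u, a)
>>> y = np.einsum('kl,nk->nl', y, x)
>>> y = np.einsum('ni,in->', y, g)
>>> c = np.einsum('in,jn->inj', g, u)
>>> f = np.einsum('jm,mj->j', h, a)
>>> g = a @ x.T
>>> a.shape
(17, 3)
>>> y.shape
()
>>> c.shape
(3, 17, 17)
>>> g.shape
(17, 17)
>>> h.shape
(3, 17)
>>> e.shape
(2,)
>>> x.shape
(17, 3)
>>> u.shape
(17, 17)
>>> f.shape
(3,)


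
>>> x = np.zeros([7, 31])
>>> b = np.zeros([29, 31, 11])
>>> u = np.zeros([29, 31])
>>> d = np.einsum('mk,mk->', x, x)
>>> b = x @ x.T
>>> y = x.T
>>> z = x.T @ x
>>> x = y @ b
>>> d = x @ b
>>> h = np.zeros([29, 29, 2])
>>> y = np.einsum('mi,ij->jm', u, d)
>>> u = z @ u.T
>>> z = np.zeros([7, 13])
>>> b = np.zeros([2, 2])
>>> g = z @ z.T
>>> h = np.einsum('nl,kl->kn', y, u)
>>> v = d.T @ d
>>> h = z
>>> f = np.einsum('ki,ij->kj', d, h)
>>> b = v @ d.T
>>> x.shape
(31, 7)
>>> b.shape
(7, 31)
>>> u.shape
(31, 29)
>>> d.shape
(31, 7)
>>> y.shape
(7, 29)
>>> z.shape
(7, 13)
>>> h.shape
(7, 13)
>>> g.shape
(7, 7)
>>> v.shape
(7, 7)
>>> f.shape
(31, 13)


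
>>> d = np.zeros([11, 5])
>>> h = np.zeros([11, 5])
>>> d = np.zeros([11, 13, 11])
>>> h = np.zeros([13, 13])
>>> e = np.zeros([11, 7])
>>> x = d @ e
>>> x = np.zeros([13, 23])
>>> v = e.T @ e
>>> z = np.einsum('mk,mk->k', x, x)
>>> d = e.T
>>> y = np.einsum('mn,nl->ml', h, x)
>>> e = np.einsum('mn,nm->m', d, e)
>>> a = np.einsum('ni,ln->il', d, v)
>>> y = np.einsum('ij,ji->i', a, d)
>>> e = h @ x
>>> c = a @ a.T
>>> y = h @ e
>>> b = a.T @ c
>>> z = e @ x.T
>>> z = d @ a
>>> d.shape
(7, 11)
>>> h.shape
(13, 13)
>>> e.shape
(13, 23)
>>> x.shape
(13, 23)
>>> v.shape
(7, 7)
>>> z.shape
(7, 7)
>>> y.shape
(13, 23)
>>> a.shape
(11, 7)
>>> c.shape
(11, 11)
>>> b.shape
(7, 11)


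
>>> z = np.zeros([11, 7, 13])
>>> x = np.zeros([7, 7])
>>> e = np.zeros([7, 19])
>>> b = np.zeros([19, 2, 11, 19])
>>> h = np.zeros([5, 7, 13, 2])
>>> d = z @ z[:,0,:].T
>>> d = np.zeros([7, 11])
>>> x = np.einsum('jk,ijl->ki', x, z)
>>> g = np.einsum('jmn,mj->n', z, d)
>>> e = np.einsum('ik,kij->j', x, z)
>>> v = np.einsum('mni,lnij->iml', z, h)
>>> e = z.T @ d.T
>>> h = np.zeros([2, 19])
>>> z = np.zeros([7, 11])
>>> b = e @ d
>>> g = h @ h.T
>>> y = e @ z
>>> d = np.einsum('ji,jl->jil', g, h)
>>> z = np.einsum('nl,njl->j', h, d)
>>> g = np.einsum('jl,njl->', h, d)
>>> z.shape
(2,)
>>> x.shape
(7, 11)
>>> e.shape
(13, 7, 7)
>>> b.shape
(13, 7, 11)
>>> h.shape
(2, 19)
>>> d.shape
(2, 2, 19)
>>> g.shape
()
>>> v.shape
(13, 11, 5)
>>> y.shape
(13, 7, 11)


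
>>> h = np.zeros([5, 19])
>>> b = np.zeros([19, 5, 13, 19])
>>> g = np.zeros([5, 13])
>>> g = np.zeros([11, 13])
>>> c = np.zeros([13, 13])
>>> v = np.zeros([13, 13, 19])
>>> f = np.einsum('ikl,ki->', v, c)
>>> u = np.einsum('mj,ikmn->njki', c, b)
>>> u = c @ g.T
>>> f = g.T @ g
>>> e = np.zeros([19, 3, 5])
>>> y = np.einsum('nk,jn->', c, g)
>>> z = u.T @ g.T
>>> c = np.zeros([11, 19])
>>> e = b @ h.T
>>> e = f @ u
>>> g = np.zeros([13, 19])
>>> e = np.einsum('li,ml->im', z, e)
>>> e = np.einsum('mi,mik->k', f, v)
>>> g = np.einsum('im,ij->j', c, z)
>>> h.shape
(5, 19)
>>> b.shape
(19, 5, 13, 19)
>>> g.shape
(11,)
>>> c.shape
(11, 19)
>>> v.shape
(13, 13, 19)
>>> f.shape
(13, 13)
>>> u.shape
(13, 11)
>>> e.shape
(19,)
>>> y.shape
()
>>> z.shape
(11, 11)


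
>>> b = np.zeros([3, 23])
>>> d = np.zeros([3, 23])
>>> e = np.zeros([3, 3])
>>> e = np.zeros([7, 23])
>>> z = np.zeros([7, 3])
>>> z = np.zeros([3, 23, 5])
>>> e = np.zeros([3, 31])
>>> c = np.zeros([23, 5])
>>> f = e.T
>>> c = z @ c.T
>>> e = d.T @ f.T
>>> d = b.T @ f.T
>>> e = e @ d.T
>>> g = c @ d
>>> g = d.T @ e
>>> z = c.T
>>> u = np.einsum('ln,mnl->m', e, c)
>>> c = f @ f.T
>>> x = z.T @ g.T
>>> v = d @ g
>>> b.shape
(3, 23)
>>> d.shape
(23, 31)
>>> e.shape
(23, 23)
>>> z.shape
(23, 23, 3)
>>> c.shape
(31, 31)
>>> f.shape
(31, 3)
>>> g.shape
(31, 23)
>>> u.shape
(3,)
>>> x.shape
(3, 23, 31)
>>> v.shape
(23, 23)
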